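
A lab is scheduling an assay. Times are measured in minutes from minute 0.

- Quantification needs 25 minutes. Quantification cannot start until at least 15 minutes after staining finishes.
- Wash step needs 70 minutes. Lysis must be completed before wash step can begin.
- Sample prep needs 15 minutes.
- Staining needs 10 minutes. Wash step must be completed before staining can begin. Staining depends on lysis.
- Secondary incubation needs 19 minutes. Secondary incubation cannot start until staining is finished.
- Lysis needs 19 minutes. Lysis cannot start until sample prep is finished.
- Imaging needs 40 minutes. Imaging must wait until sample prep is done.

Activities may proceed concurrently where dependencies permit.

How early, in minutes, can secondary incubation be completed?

Sample prep can start immediately at minute 0; it finishes at minute 15.
After sample prep (finishes minute 15), lysis can start at minute 15 and finishes at minute 34.
After lysis (finishes minute 34), wash step can start at minute 34 and finishes at minute 104.
For staining: wash step (finishes minute 104); lysis (finishes minute 34). Taking the maximum gives a start of minute 104, and it finishes at 104 + 10 = minute 114.
After staining (finishes minute 114), secondary incubation can start at minute 114 and finishes at minute 133.

133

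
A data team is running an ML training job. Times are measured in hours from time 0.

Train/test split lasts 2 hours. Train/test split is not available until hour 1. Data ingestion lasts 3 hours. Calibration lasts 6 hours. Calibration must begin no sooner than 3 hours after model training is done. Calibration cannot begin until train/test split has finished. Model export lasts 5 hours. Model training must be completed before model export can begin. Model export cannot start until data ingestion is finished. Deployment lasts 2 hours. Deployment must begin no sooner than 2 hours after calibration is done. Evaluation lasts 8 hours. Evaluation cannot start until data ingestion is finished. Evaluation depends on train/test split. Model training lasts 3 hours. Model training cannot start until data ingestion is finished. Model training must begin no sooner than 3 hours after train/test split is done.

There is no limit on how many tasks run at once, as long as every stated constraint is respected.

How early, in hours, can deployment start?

Train/test split cannot begin until its own release at hour 1. It runs from hour 1 to 1 + 2 = hour 3.
Nothing blocks data ingestion, so it runs from hour 0 to hour 3.
Model training has to wait for data ingestion (finishes hour 3); train/test split (finishes hour 3, plus 3-hour gap → hour 6). The latest of these is hour 6, so model training runs hour 6 to 6 + 3 = hour 9.
Calibration has to wait for model training (finishes hour 9, plus 3-hour gap → hour 12); train/test split (finishes hour 3). The latest of these is hour 12, so calibration runs hour 12 to 12 + 6 = hour 18.
Deployment waits on calibration (finishes hour 18, plus 2-hour gap → hour 20), so the earliest it can start is hour 20.

20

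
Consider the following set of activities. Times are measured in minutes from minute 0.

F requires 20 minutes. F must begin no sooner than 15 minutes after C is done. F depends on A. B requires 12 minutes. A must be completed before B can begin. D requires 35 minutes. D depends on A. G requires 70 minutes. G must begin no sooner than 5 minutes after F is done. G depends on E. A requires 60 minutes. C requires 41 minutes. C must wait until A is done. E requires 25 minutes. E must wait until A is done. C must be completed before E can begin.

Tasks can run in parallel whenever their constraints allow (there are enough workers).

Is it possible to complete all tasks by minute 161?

A can start immediately at minute 0; it finishes at minute 60.
After A (finishes minute 60), D can start at minute 60 and finishes at minute 95.
C waits on A (finishes minute 60), so it starts at minute 60 and finishes at 60 + 41 = minute 101.
F has to wait for C (finishes minute 101, plus 15-minute gap → minute 116); A (finishes minute 60). The latest of these is minute 116, so F runs minute 116 to 116 + 20 = minute 136.
E needs all of A (finishes minute 60); C (finishes minute 101). That puts its earliest start at minute 101; it finishes at 101 + 25 = minute 126.
G has to wait for F (finishes minute 136, plus 5-minute gap → minute 141); E (finishes minute 126). The latest of these is minute 141, so G runs minute 141 to 141 + 70 = minute 211.
B waits on A (finishes minute 60), so it starts at minute 60 and finishes at 60 + 12 = minute 72.
The earliest everything can be done is minute 211, which is after the deadline of 161, so it is not possible.

No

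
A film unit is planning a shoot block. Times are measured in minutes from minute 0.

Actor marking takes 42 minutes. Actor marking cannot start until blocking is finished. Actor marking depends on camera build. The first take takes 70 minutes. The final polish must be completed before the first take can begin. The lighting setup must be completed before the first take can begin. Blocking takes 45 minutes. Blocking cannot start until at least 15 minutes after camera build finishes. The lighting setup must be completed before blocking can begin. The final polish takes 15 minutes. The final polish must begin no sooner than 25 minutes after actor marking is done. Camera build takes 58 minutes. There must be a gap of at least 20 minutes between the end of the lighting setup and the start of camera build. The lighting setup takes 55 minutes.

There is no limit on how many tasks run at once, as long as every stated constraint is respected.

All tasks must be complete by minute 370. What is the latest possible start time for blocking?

173

The first take has no dependents, so it just needs to finish by minute 370. Starting by 370 − 70 = minute 300 achieves that.
The final polish must finish before the first take (must start by minute 300). With a 15-minute duration, the final polish must start by 300 − 15 = minute 285.
Actor marking feeds into the final polish (must start by minute 285, minus 25-minute gap → minute 260); so actor marking must finish by minute 260 and therefore start by minute 218.
Blocking has to be done before actor marking (must start by minute 218). That means finishing by minute 218, i.e. starting by 218 − 45 = minute 173.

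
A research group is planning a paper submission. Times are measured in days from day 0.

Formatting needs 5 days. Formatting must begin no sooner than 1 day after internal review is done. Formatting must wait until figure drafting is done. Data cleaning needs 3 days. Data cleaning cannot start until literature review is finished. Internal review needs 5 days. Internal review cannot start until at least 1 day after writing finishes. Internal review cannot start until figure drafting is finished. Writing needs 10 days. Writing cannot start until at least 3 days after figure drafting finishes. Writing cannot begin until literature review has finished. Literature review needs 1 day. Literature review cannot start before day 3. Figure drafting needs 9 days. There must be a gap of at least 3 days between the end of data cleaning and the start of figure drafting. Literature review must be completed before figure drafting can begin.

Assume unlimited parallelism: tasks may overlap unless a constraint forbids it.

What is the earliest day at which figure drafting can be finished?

Literature review waits on its own release at day 3, so it starts at day 3 and finishes at 3 + 1 = day 4.
After literature review (finishes day 4), data cleaning can start at day 4 and finishes at day 7.
Figure drafting cannot start until data cleaning (finishes day 7, plus 3-day gap → day 10); literature review (finishes day 4). The controlling bound is day 10, so figure drafting finishes at 10 + 9 = day 19.

19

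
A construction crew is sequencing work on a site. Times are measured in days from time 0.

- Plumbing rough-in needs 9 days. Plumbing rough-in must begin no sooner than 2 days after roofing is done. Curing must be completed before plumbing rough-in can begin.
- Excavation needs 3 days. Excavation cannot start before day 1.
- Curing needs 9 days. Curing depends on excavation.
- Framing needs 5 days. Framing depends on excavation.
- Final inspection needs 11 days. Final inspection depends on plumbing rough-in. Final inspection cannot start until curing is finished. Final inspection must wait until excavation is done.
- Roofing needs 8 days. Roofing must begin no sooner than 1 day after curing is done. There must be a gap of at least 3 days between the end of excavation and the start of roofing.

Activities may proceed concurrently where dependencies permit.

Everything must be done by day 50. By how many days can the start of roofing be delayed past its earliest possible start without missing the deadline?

Excavation cannot begin until its own release at day 1. It runs from day 1 to 1 + 3 = day 4.
Curing waits on excavation (finishes day 4), so it starts at day 4 and finishes at 4 + 9 = day 13.
Roofing needs all of curing (finishes day 13, plus 1-day gap → day 14); excavation (finishes day 4, plus 3-day gap → day 7). That puts its earliest start at day 14; it finishes at 14 + 8 = day 22.

Working backward from the deadline:
To finish by day 50, final inspection (duration 11) must start no later than day 39.
Plumbing rough-in has to be done before final inspection (must start by day 39). That means finishing by day 39, i.e. starting by 39 − 9 = day 30.
Roofing feeds into plumbing rough-in (must start by day 30, minus 2-day gap → day 28); so roofing must finish by day 28 and therefore start by day 20.
So roofing can start as early as day 14 and as late as day 20, giving 20 − 14 = 6 days of slack.

6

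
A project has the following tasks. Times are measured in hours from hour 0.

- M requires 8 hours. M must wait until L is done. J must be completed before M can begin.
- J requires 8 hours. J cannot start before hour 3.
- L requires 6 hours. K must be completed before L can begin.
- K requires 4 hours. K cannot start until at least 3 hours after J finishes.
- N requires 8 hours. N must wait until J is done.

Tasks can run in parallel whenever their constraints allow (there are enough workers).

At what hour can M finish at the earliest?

32

J waits on its own release at hour 3, so it starts at hour 3 and finishes at 3 + 8 = hour 11.
After J (finishes hour 11, plus 3-hour gap → hour 14), K can start at hour 14 and finishes at hour 18.
L cannot begin until K (finishes hour 18). It runs from hour 18 to 18 + 6 = hour 24.
M needs all of L (finishes hour 24); J (finishes hour 11). That puts its earliest start at hour 24; it finishes at 24 + 8 = hour 32.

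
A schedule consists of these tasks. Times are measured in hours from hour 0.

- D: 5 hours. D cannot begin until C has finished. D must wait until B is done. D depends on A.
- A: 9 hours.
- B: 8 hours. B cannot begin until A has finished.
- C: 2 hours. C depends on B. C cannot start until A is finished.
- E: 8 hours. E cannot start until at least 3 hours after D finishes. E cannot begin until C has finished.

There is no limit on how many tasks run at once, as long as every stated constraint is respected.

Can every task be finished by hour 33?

No

Nothing blocks A, so it runs from hour 0 to hour 9.
B cannot begin until A (finishes hour 9). It runs from hour 9 to 9 + 8 = hour 17.
For C: B (finishes hour 17); A (finishes hour 9). Taking the maximum gives a start of hour 17, and it finishes at 17 + 2 = hour 19.
D needs all of C (finishes hour 19); B (finishes hour 17); A (finishes hour 9). That puts its earliest start at hour 19; it finishes at 19 + 5 = hour 24.
For E: D (finishes hour 24, plus 3-hour gap → hour 27); C (finishes hour 19). Taking the maximum gives a start of hour 27, and it finishes at 27 + 8 = hour 35.
The earliest everything can be done is hour 35, which is after the deadline of 33, so it is not possible.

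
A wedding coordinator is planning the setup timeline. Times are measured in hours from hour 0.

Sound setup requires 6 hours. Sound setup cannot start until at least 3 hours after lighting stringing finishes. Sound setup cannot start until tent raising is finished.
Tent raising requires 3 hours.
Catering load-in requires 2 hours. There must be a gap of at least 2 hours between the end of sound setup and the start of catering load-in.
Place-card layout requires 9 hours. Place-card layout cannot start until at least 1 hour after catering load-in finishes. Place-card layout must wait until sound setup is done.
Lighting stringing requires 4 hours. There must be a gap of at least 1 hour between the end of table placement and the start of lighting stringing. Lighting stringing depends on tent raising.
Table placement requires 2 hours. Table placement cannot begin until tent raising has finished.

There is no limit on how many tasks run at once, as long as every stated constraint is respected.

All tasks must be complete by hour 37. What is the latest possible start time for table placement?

7

Place-card layout must finish by hour 37; it takes 9 hours, so it must start by 37 − 9 = hour 28.
Catering load-in must finish before place-card layout (must start by hour 28, minus 1-hour gap → hour 27). With a 2-hour duration, catering load-in must start by 27 − 2 = hour 25.
Sound setup feeds catering load-in (must start by hour 25, minus 2-hour gap → hour 23); place-card layout (must start by hour 28). Taking the minimum, sound setup must finish by hour 23 and start by 23 − 6 = hour 17.
Since sound setup (must start by hour 17, minus 3-hour gap → hour 14) depends on it, lighting stringing must finish by hour 14. Backing off its 4-hour duration gives a latest start of hour 10.
Table placement has to be done before lighting stringing (must start by hour 10, minus 1-hour gap → hour 9). That means finishing by hour 9, i.e. starting by 9 − 2 = hour 7.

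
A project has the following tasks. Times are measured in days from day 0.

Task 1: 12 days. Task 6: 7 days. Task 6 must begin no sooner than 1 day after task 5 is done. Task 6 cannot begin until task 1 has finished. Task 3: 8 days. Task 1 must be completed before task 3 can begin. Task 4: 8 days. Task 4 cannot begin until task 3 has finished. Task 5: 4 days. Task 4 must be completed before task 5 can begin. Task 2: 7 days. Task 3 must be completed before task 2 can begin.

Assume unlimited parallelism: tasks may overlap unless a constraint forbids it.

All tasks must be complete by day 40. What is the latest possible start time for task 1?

Nothing follows task 2; the deadline of day 40 is its only limit. It must start by 40 − 7 = day 33.
Nothing follows task 6; the deadline of day 40 is its only limit. It must start by 40 − 7 = day 33.
Since task 6 (must start by day 33, minus 1-day gap → day 32) depends on it, task 5 must finish by day 32. Backing off its 4-day duration gives a latest start of day 28.
Task 4 feeds into task 5 (must start by day 28); so task 4 must finish by day 28 and therefore start by day 20.
Task 3 must finish in time for task 2 (must start by day 33); task 4 (must start by day 20). The tightest is day 20, so task 3 must start by 20 − 8 = day 12.
For task 1: task 3 (must start by day 12); task 6 (must start by day 33). The most restrictive is day 12; with a 12-day duration, task 1 must start by day 0.

0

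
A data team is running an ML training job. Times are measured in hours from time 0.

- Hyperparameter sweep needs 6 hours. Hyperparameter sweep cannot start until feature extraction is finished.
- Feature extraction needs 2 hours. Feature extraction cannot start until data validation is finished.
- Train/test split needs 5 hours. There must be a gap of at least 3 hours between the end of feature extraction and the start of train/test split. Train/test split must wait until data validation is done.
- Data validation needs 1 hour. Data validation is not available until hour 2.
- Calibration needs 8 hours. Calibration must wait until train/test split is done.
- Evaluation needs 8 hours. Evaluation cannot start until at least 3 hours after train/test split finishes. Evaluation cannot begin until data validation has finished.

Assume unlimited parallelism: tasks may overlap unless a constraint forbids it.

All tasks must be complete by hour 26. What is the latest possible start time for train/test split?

Evaluation has no dependents, so it just needs to finish by hour 26. Starting by 26 − 8 = hour 18 achieves that.
Calibration has no dependents, so it just needs to finish by hour 26. Starting by 26 − 8 = hour 18 achieves that.
Train/test split has several dependents: evaluation (must start by hour 18, minus 3-hour gap → hour 15); calibration (must start by hour 18). The earliest of those limits is hour 15, so train/test split must start by 15 − 5 = hour 10.

10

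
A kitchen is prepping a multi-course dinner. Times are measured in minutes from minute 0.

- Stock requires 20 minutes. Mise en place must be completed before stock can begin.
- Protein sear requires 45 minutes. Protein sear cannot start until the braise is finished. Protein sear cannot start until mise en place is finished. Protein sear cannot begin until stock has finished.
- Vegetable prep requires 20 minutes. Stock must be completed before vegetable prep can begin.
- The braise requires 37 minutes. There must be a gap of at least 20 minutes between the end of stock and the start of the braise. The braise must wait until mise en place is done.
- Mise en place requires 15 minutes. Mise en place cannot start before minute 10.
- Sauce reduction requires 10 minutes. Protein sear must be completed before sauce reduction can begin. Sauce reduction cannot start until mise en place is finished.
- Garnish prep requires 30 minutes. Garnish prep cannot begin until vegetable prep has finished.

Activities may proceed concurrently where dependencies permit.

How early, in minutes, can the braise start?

After its own release at minute 10, mise en place can start at minute 10 and finishes at minute 25.
After mise en place (finishes minute 25), stock can start at minute 25 and finishes at minute 45.
The braise waits on stock (finishes minute 45, plus 20-minute gap → minute 65); mise en place (finishes minute 25). The latest of these is minute 65, which is the earliest the braise can start.

65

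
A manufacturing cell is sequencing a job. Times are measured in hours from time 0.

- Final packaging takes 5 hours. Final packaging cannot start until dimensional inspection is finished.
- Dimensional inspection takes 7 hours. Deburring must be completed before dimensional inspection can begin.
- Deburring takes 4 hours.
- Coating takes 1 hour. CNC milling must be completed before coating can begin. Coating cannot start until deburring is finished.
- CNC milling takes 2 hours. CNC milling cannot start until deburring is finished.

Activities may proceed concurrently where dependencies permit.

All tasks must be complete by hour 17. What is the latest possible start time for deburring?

1

Nothing follows coating; the deadline of hour 17 is its only limit. It must start by 17 − 1 = hour 16.
CNC milling must finish before coating (must start by hour 16). With a 2-hour duration, CNC milling must start by 16 − 2 = hour 14.
Final packaging must finish by hour 17; it takes 5 hours, so it must start by 17 − 5 = hour 12.
Dimensional inspection feeds into final packaging (must start by hour 12); so dimensional inspection must finish by hour 12 and therefore start by hour 5.
Deburring must finish in time for CNC milling (must start by hour 14); dimensional inspection (must start by hour 5); coating (must start by hour 16). The tightest is hour 5, so deburring must start by 5 − 4 = hour 1.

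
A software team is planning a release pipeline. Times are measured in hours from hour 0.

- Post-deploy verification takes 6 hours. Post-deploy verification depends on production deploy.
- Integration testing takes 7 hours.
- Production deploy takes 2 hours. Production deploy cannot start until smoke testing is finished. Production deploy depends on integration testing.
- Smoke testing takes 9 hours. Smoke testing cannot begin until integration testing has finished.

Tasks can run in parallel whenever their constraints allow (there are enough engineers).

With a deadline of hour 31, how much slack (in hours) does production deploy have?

Nothing blocks integration testing, so it runs from hour 0 to hour 7.
Smoke testing waits on integration testing (finishes hour 7), so it starts at hour 7 and finishes at 7 + 9 = hour 16.
Production deploy needs all of smoke testing (finishes hour 16); integration testing (finishes hour 7). That puts its earliest start at hour 16; it finishes at 16 + 2 = hour 18.

Working backward from the deadline:
To finish by hour 31, post-deploy verification (duration 6) must start no later than hour 25.
Production deploy has to be done before post-deploy verification (must start by hour 25). That means finishing by hour 25, i.e. starting by 25 − 2 = hour 23.
So production deploy can start as early as hour 16 and as late as hour 23, giving 23 − 16 = 7 hours of slack.

7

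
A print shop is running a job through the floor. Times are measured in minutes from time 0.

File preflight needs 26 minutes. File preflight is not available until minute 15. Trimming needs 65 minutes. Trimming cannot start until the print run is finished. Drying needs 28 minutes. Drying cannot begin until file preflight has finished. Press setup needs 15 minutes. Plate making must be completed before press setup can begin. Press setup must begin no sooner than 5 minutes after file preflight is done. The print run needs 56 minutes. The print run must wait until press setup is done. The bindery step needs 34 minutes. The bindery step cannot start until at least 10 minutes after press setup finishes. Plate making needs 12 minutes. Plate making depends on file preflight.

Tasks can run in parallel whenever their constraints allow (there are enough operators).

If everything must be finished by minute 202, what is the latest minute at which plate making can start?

Trimming has no dependents, so it just needs to finish by minute 202. Starting by 202 − 65 = minute 137 achieves that.
The print run feeds into trimming (must start by minute 137); so the print run must finish by minute 137 and therefore start by minute 81.
To finish by minute 202, the bindery step (duration 34) must start no later than minute 168.
Press setup has several dependents: the print run (must start by minute 81); the bindery step (must start by minute 168, minus 10-minute gap → minute 158). The earliest of those limits is minute 81, so press setup must start by 81 − 15 = minute 66.
Plate making feeds into press setup (must start by minute 66); so plate making must finish by minute 66 and therefore start by minute 54.

54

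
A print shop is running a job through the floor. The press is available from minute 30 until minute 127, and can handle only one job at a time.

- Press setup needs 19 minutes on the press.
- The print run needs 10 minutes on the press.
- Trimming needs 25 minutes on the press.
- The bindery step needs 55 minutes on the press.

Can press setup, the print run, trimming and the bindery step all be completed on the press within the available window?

The press window is 127 − 30 = 97 minutes.
Running back to back, the jobs need 19 + 10 + 25 + 55 = 109 minutes on the press.
Since 109 > 97, they cannot all fit.

No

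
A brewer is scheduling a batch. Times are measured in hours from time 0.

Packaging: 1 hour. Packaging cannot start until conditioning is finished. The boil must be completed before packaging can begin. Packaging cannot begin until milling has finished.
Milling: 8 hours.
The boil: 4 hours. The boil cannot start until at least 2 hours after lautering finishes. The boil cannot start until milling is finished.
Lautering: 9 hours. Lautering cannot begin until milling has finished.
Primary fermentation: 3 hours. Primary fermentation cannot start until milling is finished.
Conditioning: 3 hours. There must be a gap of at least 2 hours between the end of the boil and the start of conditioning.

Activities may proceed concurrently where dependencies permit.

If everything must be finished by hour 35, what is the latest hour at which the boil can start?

Nothing follows packaging; the deadline of hour 35 is its only limit. It must start by 35 − 1 = hour 34.
Conditioning must finish before packaging (must start by hour 34). With a 3-hour duration, conditioning must start by 34 − 3 = hour 31.
The boil must finish in time for conditioning (must start by hour 31, minus 2-hour gap → hour 29); packaging (must start by hour 34). The tightest is hour 29, so the boil must start by 29 − 4 = hour 25.

25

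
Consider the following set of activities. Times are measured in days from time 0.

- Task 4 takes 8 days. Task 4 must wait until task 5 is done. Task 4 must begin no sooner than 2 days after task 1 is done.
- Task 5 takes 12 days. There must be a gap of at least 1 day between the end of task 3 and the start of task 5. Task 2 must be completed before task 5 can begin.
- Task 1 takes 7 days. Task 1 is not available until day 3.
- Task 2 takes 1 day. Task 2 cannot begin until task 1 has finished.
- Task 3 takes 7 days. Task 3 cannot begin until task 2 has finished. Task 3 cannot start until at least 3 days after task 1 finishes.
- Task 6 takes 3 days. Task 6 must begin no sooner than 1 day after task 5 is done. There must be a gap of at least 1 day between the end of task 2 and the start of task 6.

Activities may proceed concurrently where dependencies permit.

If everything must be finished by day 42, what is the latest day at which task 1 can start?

To finish by day 42, task 4 (duration 8) must start no later than day 34.
Task 6 must finish by day 42; it takes 3 days, so it must start by 42 − 3 = day 39.
Task 5 feeds task 4 (must start by day 34); task 6 (must start by day 39, minus 1-day gap → day 38). Taking the minimum, task 5 must finish by day 34 and start by 34 − 12 = day 22.
Since task 5 (must start by day 22, minus 1-day gap → day 21) depends on it, task 3 must finish by day 21. Backing off its 7-day duration gives a latest start of day 14.
Task 2 has several dependents: task 3 (must start by day 14); task 5 (must start by day 22); task 6 (must start by day 39, minus 1-day gap → day 38). The earliest of those limits is day 14, so task 2 must start by 14 − 1 = day 13.
Task 1 feeds task 2 (must start by day 13); task 3 (must start by day 14, minus 3-day gap → day 11); task 4 (must start by day 34, minus 2-day gap → day 32). Taking the minimum, task 1 must finish by day 11 and start by 11 − 7 = day 4.

4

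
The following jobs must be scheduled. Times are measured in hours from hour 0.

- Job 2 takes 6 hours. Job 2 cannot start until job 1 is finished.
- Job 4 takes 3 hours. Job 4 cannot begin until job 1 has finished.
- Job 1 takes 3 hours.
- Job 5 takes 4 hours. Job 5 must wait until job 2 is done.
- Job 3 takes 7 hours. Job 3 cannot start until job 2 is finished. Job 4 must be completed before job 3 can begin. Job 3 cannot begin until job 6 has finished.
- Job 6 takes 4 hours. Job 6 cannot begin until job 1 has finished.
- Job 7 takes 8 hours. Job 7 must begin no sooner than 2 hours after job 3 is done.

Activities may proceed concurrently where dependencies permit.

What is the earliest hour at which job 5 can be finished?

Nothing blocks job 1, so it runs from hour 0 to hour 3.
Job 2 cannot begin until job 1 (finishes hour 3). It runs from hour 3 to 3 + 6 = hour 9.
Job 5 cannot begin until job 2 (finishes hour 9). It runs from hour 9 to 9 + 4 = hour 13.

13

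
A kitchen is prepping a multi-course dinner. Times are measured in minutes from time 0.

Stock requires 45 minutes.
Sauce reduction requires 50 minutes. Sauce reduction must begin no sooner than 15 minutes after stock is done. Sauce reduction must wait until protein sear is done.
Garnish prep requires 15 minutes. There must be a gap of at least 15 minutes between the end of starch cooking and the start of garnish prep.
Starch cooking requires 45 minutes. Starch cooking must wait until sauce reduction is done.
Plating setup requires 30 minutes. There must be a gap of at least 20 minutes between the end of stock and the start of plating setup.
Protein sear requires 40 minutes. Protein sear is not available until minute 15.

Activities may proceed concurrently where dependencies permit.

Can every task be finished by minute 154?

No

After its own release at minute 15, protein sear can start at minute 15 and finishes at minute 55.
Stock can start immediately at minute 0; it finishes at minute 45.
Plating setup waits on stock (finishes minute 45, plus 20-minute gap → minute 65), so it starts at minute 65 and finishes at 65 + 30 = minute 95.
Sauce reduction cannot start until stock (finishes minute 45, plus 15-minute gap → minute 60); protein sear (finishes minute 55). The controlling bound is minute 60, so sauce reduction finishes at 60 + 50 = minute 110.
Starch cooking waits on sauce reduction (finishes minute 110), so it starts at minute 110 and finishes at 110 + 45 = minute 155.
Garnish prep waits on starch cooking (finishes minute 155, plus 15-minute gap → minute 170), so it starts at minute 170 and finishes at 170 + 15 = minute 185.
The earliest everything can be done is minute 185, which is after the deadline of 154, so it is not possible.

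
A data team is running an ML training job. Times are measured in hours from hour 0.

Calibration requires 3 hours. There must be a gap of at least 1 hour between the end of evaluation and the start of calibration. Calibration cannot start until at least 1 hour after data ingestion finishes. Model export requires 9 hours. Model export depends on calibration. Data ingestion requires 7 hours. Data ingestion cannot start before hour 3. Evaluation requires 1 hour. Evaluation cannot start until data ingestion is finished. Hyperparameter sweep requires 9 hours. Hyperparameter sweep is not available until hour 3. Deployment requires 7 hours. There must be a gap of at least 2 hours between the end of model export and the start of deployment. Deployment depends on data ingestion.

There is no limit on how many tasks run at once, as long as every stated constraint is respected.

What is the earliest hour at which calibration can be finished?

Data ingestion waits on its own release at hour 3, so it starts at hour 3 and finishes at 3 + 7 = hour 10.
Evaluation cannot begin until data ingestion (finishes hour 10). It runs from hour 10 to 10 + 1 = hour 11.
Calibration cannot start until evaluation (finishes hour 11, plus 1-hour gap → hour 12); data ingestion (finishes hour 10, plus 1-hour gap → hour 11). The controlling bound is hour 12, so calibration finishes at 12 + 3 = hour 15.

15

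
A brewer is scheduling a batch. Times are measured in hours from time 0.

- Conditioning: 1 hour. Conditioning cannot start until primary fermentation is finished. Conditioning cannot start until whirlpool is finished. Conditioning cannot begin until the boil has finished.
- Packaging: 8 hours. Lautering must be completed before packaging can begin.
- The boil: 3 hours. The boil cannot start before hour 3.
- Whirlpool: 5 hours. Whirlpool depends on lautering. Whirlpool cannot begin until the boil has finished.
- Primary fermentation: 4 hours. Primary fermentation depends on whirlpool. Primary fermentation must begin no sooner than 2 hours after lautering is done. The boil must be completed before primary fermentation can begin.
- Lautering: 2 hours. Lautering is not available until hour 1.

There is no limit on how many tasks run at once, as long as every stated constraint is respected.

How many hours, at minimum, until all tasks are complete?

16

The boil cannot begin until its own release at hour 3. It runs from hour 3 to 3 + 3 = hour 6.
Lautering cannot begin until its own release at hour 1. It runs from hour 1 to 1 + 2 = hour 3.
Packaging cannot begin until lautering (finishes hour 3). It runs from hour 3 to 3 + 8 = hour 11.
Whirlpool needs all of lautering (finishes hour 3); the boil (finishes hour 6). That puts its earliest start at hour 6; it finishes at 6 + 5 = hour 11.
Primary fermentation needs all of whirlpool (finishes hour 11); lautering (finishes hour 3, plus 2-hour gap → hour 5); the boil (finishes hour 6). That puts its earliest start at hour 11; it finishes at 11 + 4 = hour 15.
Conditioning has to wait for primary fermentation (finishes hour 15); whirlpool (finishes hour 11); the boil (finishes hour 6). The latest of these is hour 15, so conditioning runs hour 15 to 15 + 1 = hour 16.
All tasks are finished once the last one completes. Finish times: Lautering at 3, The boil at 6, Whirlpool at 11, Primary fermentation at 15, Conditioning at 16, Packaging at 11. The latest is hour 16.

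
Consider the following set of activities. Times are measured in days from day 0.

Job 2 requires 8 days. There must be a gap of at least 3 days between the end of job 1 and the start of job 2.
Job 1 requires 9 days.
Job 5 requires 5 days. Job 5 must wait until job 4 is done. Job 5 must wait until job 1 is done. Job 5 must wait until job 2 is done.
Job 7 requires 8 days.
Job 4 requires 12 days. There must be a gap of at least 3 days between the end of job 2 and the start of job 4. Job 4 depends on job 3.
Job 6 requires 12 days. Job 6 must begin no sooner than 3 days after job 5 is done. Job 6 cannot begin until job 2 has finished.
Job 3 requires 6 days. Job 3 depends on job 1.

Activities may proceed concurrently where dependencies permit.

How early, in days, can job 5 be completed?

Nothing blocks job 1, so it runs from day 0 to day 9.
After job 1 (finishes day 9), job 3 can start at day 9 and finishes at day 15.
After job 1 (finishes day 9, plus 3-day gap → day 12), job 2 can start at day 12 and finishes at day 20.
For job 4: job 2 (finishes day 20, plus 3-day gap → day 23); job 3 (finishes day 15). Taking the maximum gives a start of day 23, and it finishes at 23 + 12 = day 35.
Job 5 needs all of job 4 (finishes day 35); job 1 (finishes day 9); job 2 (finishes day 20). That puts its earliest start at day 35; it finishes at 35 + 5 = day 40.

40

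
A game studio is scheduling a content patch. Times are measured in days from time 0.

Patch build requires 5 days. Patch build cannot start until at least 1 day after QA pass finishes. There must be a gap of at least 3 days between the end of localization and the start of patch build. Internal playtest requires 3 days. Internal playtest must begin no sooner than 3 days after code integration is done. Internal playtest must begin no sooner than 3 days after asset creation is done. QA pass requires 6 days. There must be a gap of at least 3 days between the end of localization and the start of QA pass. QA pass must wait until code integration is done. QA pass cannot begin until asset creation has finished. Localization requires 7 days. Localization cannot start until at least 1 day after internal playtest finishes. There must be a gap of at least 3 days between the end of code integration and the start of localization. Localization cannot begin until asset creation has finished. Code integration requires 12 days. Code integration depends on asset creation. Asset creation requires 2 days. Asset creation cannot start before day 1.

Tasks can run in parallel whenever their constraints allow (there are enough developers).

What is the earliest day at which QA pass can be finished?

After its own release at day 1, asset creation can start at day 1 and finishes at day 3.
After asset creation (finishes day 3), code integration can start at day 3 and finishes at day 15.
Internal playtest has to wait for code integration (finishes day 15, plus 3-day gap → day 18); asset creation (finishes day 3, plus 3-day gap → day 6). The latest of these is day 18, so internal playtest runs day 18 to 18 + 3 = day 21.
For localization: internal playtest (finishes day 21, plus 1-day gap → day 22); code integration (finishes day 15, plus 3-day gap → day 18); asset creation (finishes day 3). Taking the maximum gives a start of day 22, and it finishes at 22 + 7 = day 29.
QA pass needs all of localization (finishes day 29, plus 3-day gap → day 32); code integration (finishes day 15); asset creation (finishes day 3). That puts its earliest start at day 32; it finishes at 32 + 6 = day 38.

38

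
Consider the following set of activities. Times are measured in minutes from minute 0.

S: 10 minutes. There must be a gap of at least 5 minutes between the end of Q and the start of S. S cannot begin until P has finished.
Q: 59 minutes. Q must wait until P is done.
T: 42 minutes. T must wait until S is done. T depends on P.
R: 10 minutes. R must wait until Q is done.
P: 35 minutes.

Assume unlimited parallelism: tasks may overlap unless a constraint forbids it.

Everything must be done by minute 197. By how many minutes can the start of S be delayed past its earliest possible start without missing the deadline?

P has no prerequisites, so it starts at minute 0 and finishes at minute 35.
Q waits on P (finishes minute 35), so it starts at minute 35 and finishes at 35 + 59 = minute 94.
For S: Q (finishes minute 94, plus 5-minute gap → minute 99); P (finishes minute 35). Taking the maximum gives a start of minute 99, and it finishes at 99 + 10 = minute 109.

Working backward from the deadline:
T has no dependents, so it just needs to finish by minute 197. Starting by 197 − 42 = minute 155 achieves that.
Since T (must start by minute 155) depends on it, S must finish by minute 155. Backing off its 10-minute duration gives a latest start of minute 145.
So S can start as early as minute 99 and as late as minute 145, giving 145 − 99 = 46 minutes of slack.

46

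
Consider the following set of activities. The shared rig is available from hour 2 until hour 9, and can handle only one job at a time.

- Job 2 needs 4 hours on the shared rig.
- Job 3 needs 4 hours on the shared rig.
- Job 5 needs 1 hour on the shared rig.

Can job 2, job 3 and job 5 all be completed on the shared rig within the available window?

The shared rig window is 9 − 2 = 7 hours.
Running back to back, the jobs need 4 + 4 + 1 = 9 hours on the shared rig.
Since 9 > 7, they cannot all fit.

No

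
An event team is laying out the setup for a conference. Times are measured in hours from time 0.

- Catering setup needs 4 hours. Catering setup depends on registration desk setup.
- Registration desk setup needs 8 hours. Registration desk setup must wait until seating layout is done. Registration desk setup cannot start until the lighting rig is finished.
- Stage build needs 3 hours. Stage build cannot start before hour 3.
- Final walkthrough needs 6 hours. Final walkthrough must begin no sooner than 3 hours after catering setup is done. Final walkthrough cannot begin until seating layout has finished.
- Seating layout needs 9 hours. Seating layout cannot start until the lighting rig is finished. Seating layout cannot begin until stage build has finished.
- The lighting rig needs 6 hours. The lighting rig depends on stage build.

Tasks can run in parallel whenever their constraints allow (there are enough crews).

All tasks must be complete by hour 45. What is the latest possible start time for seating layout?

Final walkthrough has no dependents, so it just needs to finish by hour 45. Starting by 45 − 6 = hour 39 achieves that.
Catering setup has to be done before final walkthrough (must start by hour 39, minus 3-hour gap → hour 36). That means finishing by hour 36, i.e. starting by 36 − 4 = hour 32.
Registration desk setup has to be done before catering setup (must start by hour 32). That means finishing by hour 32, i.e. starting by 32 − 8 = hour 24.
For seating layout: registration desk setup (must start by hour 24); final walkthrough (must start by hour 39). The most restrictive is hour 24; with a 9-hour duration, seating layout must start by hour 15.

15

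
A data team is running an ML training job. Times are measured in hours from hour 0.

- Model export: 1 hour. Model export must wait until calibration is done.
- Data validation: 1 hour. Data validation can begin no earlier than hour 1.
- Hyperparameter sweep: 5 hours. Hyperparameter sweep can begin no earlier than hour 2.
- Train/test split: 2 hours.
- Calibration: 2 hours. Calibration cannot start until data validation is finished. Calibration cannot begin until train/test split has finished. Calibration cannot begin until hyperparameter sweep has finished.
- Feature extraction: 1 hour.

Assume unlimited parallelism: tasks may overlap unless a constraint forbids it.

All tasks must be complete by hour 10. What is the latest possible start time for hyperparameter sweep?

Model export has no dependents, so it just needs to finish by hour 10. Starting by 10 − 1 = hour 9 achieves that.
Since model export (must start by hour 9) depends on it, calibration must finish by hour 9. Backing off its 2-hour duration gives a latest start of hour 7.
Hyperparameter sweep must finish before calibration (must start by hour 7). With a 5-hour duration, hyperparameter sweep must start by 7 − 5 = hour 2.

2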